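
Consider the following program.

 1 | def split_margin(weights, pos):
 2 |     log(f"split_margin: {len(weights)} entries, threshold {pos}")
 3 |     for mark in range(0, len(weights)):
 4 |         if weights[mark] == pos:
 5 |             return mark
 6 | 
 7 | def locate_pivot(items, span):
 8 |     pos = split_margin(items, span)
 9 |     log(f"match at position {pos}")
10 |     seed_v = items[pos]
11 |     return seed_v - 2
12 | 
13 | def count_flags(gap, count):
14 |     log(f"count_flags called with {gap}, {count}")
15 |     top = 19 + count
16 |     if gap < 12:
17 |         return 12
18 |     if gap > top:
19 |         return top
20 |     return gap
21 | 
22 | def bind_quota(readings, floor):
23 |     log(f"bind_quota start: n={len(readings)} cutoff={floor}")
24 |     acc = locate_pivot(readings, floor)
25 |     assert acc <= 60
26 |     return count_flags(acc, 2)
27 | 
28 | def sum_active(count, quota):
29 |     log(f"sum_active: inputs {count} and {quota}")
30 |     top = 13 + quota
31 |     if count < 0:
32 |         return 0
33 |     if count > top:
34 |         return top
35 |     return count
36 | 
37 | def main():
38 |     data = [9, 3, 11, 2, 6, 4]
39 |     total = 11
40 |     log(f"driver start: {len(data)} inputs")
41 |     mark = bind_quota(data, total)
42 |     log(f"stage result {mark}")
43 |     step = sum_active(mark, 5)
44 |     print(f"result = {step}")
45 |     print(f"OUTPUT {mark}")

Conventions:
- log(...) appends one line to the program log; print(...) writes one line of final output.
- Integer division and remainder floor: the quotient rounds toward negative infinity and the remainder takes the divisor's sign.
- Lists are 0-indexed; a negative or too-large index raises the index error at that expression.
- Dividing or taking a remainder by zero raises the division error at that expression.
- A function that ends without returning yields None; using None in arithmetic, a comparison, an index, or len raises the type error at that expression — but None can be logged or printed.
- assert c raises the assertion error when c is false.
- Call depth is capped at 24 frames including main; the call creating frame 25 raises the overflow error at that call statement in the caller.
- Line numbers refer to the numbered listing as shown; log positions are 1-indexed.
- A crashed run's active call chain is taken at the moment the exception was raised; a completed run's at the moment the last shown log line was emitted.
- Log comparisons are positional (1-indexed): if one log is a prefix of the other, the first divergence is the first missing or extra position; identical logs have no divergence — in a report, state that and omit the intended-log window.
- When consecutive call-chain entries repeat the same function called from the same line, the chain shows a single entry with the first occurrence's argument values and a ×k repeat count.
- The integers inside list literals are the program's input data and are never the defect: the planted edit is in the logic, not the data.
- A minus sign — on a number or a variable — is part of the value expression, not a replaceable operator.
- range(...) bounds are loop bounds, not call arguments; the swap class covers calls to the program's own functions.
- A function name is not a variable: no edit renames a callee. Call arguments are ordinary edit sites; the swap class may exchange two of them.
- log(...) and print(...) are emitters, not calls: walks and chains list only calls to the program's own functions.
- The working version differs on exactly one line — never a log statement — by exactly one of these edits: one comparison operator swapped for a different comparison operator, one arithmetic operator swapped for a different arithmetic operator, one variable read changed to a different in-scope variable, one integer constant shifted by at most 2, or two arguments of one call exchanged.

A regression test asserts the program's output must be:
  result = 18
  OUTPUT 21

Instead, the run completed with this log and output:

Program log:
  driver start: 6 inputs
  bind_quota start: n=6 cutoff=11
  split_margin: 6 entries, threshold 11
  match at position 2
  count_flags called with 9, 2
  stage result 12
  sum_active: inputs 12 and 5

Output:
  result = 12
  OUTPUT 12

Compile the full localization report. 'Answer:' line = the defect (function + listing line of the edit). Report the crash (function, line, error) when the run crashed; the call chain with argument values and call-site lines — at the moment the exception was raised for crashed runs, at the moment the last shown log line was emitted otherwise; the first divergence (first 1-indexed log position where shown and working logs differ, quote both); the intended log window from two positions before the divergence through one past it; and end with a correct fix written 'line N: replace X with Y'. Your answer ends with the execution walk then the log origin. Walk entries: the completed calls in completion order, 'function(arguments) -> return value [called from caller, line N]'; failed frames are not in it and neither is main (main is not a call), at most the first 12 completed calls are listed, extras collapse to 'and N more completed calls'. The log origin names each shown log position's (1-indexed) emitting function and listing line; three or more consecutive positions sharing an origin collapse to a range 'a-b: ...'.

Answer: the defect is in locate_pivot at line 11.
Core observation: The log first diverges at position 5: the faulty run prints 'count_flags called with 9, 2' where the working version prints 'count_flags called with 22, 2'.
Call chain: main -> sum_active(12, 5) (called at line 43).
First divergence: at position 5 the run shows 'count_flags called with 9, 2' where the working version logs 'count_flags called with 22, 2'.
Intended log window:
  3: split_margin: 6 entries, threshold 11
  4: match at position 2
  5: count_flags called with 22, 2
  6: stage result 21
Execution walk:
  split_margin([9, 3, 11, 2, 6, 4], 11) -> 2  [called from locate_pivot, line 8]
  locate_pivot([9, 3, 11, 2, 6, 4], 11) -> 9  [called from bind_quota, line 24]
  count_flags(9, 2) -> 12  [called from bind_quota, line 26]
  bind_quota([9, 3, 11, 2, 6, 4], 11) -> 12  [called from main, line 41]
  sum_active(12, 5) -> 12  [called from main, line 43]
Log origin:
  1: from main, line 40
  2: from bind_quota, line 23
  3: from split_margin, line 2
  4: from locate_pivot, line 9
  5: from count_flags, line 14
  6: from main, line 42
  7: from sum_active, line 29
A correct fix: line 11: replace `-` with `*`.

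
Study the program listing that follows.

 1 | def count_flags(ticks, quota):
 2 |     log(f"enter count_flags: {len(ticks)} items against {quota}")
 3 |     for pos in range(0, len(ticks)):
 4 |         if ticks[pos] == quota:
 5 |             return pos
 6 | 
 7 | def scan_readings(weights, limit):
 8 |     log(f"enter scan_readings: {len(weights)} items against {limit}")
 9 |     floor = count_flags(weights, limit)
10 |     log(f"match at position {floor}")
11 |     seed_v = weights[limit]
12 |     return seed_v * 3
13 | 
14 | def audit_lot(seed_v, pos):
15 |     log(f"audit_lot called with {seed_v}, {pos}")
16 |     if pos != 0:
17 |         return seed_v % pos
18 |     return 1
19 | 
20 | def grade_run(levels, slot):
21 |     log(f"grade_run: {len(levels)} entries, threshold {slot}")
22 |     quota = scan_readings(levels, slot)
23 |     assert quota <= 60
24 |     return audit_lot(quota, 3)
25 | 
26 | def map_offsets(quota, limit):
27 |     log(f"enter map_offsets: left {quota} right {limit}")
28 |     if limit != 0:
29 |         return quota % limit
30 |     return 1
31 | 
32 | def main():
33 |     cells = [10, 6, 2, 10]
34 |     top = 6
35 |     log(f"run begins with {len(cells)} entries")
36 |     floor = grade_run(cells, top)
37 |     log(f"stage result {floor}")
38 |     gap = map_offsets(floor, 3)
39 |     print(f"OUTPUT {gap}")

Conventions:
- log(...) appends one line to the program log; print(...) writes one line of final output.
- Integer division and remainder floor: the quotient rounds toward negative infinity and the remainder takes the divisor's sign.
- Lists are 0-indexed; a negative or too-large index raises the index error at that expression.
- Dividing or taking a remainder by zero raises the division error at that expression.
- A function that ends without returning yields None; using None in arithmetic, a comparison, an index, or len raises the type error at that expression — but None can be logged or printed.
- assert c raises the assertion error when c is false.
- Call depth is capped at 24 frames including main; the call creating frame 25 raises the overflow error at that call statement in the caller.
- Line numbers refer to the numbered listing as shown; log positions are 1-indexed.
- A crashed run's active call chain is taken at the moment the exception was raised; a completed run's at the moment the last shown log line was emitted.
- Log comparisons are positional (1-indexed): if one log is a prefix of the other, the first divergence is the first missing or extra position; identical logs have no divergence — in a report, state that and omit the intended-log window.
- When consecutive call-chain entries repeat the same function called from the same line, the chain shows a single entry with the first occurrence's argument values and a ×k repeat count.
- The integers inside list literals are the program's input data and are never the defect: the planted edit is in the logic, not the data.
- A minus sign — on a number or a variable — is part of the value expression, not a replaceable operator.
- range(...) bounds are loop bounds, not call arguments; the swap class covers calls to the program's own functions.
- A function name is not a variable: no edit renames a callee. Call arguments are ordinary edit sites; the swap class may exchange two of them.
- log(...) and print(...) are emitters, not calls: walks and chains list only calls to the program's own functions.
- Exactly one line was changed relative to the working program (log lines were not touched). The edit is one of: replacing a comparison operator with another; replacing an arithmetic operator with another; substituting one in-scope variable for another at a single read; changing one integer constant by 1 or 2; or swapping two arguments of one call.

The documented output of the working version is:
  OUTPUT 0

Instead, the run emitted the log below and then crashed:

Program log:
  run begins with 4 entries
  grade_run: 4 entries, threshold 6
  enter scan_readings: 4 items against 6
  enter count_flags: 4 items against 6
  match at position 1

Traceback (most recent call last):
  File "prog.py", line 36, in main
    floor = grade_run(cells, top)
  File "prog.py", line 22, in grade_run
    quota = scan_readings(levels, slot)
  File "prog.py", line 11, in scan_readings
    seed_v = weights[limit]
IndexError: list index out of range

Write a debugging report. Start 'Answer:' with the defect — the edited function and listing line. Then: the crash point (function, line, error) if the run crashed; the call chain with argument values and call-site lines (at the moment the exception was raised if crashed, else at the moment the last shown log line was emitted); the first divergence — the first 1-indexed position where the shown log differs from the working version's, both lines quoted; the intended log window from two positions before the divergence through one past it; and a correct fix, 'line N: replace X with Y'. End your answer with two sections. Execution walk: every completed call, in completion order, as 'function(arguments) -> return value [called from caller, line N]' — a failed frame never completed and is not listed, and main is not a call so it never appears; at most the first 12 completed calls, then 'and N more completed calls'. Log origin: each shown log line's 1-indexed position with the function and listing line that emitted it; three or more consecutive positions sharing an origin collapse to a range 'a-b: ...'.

Answer: the defect is in scan_readings at line 11.
The tell: The shown log is a 5-line prefix of the intended one, whose next entry is 'audit_lot called with 18, 3'.
Crash: scan_readings, line 11, IndexError.
Call chain: main -> grade_run([10, 6, 2, 10], 6) (called at line 36) -> scan_readings([10, 6, 2, 10], 6) (called at line 22).
First divergence: position 6 — after 5 matching lines the faulty run goes silent; intended next line 'audit_lot called with 18, 3'.
Intended log window:
  4: enter count_flags: 4 items against 6
  5: match at position 1
  6: audit_lot called with 18, 3
  7: stage result 0
Execution walk:
  count_flags([10, 6, 2, 10], 6) -> 1  [called from scan_readings, line 9]
Log origins:
  1: emitted by main (line 35)
  2: emitted by grade_run (line 21)
  3: emitted by scan_readings (line 8)
  4: emitted by count_flags (line 2)
  5: emitted by scan_readings (line 10)
A correct fix: line 11: replace `limit` with `floor`.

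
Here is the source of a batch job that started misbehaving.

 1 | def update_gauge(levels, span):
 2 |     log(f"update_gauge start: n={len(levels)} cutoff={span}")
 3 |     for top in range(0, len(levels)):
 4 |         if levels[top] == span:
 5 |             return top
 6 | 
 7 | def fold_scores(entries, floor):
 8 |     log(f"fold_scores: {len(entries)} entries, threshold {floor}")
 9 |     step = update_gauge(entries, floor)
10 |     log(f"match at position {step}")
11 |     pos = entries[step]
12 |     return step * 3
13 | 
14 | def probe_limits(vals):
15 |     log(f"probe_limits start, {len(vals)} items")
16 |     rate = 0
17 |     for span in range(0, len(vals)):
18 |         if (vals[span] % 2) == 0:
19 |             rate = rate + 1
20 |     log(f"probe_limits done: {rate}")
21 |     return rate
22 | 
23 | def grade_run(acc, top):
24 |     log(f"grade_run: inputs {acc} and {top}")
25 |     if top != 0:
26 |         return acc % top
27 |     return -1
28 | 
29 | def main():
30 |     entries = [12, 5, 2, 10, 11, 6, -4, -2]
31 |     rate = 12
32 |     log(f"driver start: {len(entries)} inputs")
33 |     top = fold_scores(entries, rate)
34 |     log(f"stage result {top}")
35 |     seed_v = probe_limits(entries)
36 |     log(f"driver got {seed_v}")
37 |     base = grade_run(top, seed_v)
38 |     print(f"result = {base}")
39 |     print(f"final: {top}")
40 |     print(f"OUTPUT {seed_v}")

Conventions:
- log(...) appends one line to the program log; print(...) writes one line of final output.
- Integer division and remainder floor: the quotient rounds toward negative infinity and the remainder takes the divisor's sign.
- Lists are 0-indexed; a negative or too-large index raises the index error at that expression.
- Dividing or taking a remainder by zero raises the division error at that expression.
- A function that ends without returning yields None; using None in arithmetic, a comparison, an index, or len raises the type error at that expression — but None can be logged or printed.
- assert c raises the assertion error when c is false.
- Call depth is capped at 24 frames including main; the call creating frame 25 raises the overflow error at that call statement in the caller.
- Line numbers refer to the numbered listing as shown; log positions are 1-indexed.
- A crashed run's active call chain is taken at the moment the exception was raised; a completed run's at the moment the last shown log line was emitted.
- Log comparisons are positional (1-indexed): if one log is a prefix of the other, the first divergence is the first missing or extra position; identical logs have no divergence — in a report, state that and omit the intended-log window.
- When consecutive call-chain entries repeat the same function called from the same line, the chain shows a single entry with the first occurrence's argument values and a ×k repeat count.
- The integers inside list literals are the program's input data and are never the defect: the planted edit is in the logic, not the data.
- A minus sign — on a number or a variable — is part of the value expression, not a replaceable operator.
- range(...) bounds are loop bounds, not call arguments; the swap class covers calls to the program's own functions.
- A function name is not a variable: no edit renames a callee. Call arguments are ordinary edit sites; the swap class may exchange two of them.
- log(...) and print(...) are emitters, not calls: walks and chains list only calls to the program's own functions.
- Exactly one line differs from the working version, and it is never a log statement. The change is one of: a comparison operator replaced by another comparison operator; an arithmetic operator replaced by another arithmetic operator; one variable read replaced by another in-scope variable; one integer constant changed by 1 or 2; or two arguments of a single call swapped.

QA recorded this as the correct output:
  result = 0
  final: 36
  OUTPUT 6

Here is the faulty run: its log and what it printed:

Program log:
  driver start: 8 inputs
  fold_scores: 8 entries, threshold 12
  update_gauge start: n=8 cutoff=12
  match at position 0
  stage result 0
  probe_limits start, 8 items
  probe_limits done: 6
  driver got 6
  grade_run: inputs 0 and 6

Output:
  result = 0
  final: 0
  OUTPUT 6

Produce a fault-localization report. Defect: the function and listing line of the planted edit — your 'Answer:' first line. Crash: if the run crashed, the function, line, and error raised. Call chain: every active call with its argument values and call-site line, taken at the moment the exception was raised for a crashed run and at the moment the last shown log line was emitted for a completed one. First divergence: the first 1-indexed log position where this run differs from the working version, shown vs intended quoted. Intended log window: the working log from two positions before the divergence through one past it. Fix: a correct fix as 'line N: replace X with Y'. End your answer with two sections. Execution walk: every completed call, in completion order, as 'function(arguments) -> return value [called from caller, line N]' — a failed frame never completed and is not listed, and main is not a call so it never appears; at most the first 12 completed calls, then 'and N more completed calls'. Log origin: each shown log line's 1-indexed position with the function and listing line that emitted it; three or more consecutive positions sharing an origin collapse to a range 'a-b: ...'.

Answer: the defect is in fold_scores at line 12.
Core observation: The earliest visible damage is log position 5 — 'stage result 0' rather than the intended 'stage result 36'.
Call chain: main -> grade_run(0, 6) (called at line 37).
First divergence: at position 5 the run shows 'stage result 0' where the working version logs 'stage result 36'.
Intended log window:
  3: update_gauge start: n=8 cutoff=12
  4: match at position 0
  5: stage result 36
  6: probe_limits start, 8 items
Execution walk:
  update_gauge([12, 5, 2, 10, 11, 6, -4, -2], 12) -> 0  [called from fold_scores, line 9]
  fold_scores([12, 5, 2, 10, 11, 6, -4, -2], 12) -> 0  [called from main, line 33]
  probe_limits([12, 5, 2, 10, 11, 6, -4, -2]) -> 6  [called from main, line 35]
  grade_run(0, 6) -> 0  [called from main, line 37]
Log line origins:
  1: emitted by main (line 32)
  2: emitted by fold_scores (line 8)
  3: emitted by update_gauge (line 2)
  4: emitted by fold_scores (line 10)
  5: emitted by main (line 34)
  6: emitted by probe_limits (line 15)
  7: emitted by probe_limits (line 20)
  8: emitted by main (line 36)
  9: emitted by grade_run (line 24)
A correct fix: line 12: replace `step` with `pos`.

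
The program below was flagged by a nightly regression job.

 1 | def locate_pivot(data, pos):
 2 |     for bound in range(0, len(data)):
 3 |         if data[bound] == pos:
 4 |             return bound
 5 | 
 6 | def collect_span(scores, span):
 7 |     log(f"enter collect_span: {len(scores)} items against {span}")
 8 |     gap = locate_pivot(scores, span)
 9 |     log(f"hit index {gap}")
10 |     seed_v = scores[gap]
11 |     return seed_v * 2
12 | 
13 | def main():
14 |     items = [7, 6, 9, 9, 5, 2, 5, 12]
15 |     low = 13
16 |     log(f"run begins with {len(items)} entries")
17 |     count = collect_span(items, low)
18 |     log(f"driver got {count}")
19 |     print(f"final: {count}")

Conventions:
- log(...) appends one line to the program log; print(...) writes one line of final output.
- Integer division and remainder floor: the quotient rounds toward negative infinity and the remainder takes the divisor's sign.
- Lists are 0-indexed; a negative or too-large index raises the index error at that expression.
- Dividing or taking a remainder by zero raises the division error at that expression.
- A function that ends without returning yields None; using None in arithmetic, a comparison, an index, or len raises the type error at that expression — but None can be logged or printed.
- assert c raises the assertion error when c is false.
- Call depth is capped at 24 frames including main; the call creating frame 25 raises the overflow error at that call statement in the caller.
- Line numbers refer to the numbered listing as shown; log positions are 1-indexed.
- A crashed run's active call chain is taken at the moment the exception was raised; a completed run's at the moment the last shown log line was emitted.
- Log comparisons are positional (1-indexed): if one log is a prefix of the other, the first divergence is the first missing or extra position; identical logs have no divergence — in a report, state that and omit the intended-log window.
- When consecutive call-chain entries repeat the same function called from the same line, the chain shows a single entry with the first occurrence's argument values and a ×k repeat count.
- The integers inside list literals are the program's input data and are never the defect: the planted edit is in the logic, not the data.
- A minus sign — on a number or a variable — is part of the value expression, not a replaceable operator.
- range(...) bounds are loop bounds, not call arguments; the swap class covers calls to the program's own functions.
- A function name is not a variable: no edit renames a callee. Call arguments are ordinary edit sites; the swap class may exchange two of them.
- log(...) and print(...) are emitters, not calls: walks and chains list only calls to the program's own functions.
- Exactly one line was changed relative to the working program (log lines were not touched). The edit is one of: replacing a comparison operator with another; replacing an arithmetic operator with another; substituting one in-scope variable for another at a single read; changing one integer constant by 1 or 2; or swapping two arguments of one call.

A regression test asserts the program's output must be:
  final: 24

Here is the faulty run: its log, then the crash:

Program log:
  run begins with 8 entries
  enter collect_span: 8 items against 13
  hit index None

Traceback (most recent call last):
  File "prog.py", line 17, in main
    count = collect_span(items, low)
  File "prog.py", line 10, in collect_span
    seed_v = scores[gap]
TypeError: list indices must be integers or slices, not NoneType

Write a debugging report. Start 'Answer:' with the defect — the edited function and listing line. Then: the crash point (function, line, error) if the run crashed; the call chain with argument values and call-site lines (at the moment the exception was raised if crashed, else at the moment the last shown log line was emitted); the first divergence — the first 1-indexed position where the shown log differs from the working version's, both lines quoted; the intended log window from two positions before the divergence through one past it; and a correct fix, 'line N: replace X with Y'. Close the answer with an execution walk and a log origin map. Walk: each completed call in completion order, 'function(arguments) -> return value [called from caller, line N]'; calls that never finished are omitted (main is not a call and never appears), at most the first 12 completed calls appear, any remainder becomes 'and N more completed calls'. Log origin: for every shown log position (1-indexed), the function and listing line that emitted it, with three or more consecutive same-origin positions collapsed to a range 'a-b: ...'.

Answer: the defect is in main at line 15.
The tell: At log position 2 the runs split — shown 'enter collect_span: 8 items against 13', but the working version logs 'enter collect_span: 8 items against 12'.
Crash: collect_span, line 10, TypeError.
Call chain: main -> collect_span([7, 6, 9, 9, 5, 2, 5, 12], 13) (called at line 17).
First divergence: at position 2 the run shows 'enter collect_span: 8 items against 13' where the working version logs 'enter collect_span: 8 items against 12'.
Intended log window:
  1: run begins with 8 entries
  2: enter collect_span: 8 items against 12
  3: hit index 7
Execution walk:
  locate_pivot([7, 6, 9, 9, 5, 2, 5, 12], 13) -> None  [called from collect_span, line 8]
Origin of each log line:
  1 — main, line 16
  2 — collect_span, line 7
  3 — collect_span, line 9
A correct fix: line 15: replace `13` with `12`.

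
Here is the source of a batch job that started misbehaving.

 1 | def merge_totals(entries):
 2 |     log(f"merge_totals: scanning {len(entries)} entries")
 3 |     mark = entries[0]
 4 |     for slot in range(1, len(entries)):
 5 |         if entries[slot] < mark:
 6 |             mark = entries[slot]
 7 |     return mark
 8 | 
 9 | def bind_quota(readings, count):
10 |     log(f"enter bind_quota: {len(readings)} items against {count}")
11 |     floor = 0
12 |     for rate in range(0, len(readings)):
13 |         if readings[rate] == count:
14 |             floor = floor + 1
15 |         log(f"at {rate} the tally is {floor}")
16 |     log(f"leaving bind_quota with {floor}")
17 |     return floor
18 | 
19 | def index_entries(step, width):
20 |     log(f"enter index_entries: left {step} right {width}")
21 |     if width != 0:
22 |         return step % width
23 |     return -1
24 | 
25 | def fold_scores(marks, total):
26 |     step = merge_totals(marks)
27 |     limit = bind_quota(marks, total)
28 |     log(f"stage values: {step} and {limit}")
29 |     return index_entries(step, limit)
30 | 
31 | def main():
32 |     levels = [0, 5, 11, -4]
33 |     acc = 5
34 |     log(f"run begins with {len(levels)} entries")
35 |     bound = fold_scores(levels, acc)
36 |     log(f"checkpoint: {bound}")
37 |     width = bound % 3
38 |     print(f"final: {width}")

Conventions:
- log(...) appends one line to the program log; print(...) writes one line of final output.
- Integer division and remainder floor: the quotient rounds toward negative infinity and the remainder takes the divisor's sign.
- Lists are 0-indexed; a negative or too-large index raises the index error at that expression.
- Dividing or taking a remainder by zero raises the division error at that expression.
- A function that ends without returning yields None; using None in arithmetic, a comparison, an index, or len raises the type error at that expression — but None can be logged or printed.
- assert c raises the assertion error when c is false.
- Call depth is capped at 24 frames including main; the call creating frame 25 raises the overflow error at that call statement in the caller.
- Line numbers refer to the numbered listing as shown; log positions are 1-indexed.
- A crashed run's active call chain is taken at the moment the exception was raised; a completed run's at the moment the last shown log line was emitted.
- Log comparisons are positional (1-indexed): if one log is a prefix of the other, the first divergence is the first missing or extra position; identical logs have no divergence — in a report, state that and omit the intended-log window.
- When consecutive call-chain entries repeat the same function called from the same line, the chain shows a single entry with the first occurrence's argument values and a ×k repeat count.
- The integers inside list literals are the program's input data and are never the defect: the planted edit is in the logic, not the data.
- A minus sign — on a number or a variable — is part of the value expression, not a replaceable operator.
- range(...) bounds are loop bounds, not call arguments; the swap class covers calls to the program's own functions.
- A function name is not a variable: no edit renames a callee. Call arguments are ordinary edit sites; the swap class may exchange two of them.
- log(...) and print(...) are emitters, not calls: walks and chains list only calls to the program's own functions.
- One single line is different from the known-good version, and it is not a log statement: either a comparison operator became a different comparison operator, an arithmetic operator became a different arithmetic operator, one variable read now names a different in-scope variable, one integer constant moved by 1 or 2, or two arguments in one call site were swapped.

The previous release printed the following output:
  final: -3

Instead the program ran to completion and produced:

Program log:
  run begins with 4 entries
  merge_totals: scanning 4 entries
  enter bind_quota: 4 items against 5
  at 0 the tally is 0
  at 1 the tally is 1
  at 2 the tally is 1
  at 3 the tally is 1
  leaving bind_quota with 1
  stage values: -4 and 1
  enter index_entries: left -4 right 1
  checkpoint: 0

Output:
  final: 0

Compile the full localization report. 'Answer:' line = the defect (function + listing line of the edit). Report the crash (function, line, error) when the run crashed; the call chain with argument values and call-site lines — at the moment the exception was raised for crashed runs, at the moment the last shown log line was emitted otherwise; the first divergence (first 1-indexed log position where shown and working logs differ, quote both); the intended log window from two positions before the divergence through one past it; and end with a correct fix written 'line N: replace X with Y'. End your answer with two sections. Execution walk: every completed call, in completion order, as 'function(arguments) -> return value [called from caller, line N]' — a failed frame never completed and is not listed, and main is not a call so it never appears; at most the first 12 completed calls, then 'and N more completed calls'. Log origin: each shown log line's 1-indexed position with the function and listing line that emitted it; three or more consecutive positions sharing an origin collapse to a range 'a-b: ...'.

Answer: the defect is in main at line 37.
Key observation: The two runs log identically and part ways only at the printed values.
Call chain: main.
First divergence: none; the two logs match at every position.
Execution walk:
  merge_totals([0, 5, 11, -4]) -> -4  [called from fold_scores, line 26]
  bind_quota([0, 5, 11, -4], 5) -> 1  [called from fold_scores, line 27]
  index_entries(-4, 1) -> 0  [called from fold_scores, line 29]
  fold_scores([0, 5, 11, -4], 5) -> 0  [called from main, line 35]
Origin of each log line:
  1: from main, line 34
  2: from merge_totals, line 2
  3: from bind_quota, line 10
  4-7: from bind_quota, line 15
  8: from bind_quota, line 16
  9: from fold_scores, line 28
  10: from index_entries, line 20
  11: from main, line 36
A correct fix: line 37: replace `%` with `-`.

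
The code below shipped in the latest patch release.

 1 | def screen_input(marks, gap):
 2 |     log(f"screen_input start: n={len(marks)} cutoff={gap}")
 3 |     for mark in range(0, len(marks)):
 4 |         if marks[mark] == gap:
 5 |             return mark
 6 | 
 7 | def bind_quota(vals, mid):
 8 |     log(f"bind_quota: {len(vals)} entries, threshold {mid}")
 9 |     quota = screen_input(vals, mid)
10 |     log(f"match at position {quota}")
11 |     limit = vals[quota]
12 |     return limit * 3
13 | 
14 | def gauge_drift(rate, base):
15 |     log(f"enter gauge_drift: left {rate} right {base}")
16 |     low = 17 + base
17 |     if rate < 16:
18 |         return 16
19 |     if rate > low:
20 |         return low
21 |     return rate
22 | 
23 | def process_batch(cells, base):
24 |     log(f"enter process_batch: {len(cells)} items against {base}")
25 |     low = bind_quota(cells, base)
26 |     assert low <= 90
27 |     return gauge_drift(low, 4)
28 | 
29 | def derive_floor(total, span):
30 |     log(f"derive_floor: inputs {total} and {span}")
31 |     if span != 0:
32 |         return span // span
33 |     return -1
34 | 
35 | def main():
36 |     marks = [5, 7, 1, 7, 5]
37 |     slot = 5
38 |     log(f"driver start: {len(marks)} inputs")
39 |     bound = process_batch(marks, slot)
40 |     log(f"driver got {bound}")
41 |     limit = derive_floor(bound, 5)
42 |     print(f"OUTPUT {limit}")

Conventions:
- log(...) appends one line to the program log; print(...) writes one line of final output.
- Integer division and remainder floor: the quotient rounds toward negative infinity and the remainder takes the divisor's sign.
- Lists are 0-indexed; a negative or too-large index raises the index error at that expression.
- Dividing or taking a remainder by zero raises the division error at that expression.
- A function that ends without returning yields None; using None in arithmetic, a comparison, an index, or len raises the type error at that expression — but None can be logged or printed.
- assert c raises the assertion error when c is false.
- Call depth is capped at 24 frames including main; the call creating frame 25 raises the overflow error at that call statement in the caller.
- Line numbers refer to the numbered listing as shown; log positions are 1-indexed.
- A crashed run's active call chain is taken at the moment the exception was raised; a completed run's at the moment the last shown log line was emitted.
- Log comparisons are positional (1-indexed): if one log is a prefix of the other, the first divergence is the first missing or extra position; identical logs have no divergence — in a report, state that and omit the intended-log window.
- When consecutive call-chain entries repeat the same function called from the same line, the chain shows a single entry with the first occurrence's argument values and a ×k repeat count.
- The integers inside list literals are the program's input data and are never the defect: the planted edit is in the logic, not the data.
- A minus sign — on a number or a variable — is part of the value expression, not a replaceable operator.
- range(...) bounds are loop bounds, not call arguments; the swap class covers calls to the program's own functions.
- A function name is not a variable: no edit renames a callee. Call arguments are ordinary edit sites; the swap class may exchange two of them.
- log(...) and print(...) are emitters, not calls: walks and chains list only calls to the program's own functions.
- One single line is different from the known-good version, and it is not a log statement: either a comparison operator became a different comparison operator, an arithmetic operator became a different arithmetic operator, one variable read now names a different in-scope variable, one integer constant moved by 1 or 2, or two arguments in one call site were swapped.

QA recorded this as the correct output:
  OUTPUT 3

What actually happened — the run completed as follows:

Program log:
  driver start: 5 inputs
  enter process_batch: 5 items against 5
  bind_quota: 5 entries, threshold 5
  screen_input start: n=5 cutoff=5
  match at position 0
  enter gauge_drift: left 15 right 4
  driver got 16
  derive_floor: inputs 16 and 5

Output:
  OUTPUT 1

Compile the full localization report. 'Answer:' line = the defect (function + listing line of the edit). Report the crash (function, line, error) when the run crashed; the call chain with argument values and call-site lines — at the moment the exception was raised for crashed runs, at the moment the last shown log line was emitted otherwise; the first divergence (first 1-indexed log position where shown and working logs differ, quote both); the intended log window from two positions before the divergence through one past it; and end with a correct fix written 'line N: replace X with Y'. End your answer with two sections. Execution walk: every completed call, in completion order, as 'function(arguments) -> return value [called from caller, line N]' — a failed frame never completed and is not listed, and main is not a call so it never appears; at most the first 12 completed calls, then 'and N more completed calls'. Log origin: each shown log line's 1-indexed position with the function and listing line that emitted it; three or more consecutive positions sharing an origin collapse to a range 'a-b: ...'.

Answer: the defect is in derive_floor at line 32.
Key observation: The logs agree in full; only the final output differs.
Call chain: main -> derive_floor(16, 5) (called at line 41).
First divergence: none (the log streams are identical).
Execution walk:
  screen_input([5, 7, 1, 7, 5], 5) -> 0  [called from bind_quota, line 9]
  bind_quota([5, 7, 1, 7, 5], 5) -> 15  [called from process_batch, line 25]
  gauge_drift(15, 4) -> 16  [called from process_batch, line 27]
  process_batch([5, 7, 1, 7, 5], 5) -> 16  [called from main, line 39]
  derive_floor(16, 5) -> 1  [called from main, line 41]
Log origins:
  1: emitted by main (line 38)
  2: emitted by process_batch (line 24)
  3: emitted by bind_quota (line 8)
  4: emitted by screen_input (line 2)
  5: emitted by bind_quota (line 10)
  6: emitted by gauge_drift (line 15)
  7: emitted by main (line 40)
  8: emitted by derive_floor (line 30)
A correct fix: line 32: replace `span // span` with `total // span`.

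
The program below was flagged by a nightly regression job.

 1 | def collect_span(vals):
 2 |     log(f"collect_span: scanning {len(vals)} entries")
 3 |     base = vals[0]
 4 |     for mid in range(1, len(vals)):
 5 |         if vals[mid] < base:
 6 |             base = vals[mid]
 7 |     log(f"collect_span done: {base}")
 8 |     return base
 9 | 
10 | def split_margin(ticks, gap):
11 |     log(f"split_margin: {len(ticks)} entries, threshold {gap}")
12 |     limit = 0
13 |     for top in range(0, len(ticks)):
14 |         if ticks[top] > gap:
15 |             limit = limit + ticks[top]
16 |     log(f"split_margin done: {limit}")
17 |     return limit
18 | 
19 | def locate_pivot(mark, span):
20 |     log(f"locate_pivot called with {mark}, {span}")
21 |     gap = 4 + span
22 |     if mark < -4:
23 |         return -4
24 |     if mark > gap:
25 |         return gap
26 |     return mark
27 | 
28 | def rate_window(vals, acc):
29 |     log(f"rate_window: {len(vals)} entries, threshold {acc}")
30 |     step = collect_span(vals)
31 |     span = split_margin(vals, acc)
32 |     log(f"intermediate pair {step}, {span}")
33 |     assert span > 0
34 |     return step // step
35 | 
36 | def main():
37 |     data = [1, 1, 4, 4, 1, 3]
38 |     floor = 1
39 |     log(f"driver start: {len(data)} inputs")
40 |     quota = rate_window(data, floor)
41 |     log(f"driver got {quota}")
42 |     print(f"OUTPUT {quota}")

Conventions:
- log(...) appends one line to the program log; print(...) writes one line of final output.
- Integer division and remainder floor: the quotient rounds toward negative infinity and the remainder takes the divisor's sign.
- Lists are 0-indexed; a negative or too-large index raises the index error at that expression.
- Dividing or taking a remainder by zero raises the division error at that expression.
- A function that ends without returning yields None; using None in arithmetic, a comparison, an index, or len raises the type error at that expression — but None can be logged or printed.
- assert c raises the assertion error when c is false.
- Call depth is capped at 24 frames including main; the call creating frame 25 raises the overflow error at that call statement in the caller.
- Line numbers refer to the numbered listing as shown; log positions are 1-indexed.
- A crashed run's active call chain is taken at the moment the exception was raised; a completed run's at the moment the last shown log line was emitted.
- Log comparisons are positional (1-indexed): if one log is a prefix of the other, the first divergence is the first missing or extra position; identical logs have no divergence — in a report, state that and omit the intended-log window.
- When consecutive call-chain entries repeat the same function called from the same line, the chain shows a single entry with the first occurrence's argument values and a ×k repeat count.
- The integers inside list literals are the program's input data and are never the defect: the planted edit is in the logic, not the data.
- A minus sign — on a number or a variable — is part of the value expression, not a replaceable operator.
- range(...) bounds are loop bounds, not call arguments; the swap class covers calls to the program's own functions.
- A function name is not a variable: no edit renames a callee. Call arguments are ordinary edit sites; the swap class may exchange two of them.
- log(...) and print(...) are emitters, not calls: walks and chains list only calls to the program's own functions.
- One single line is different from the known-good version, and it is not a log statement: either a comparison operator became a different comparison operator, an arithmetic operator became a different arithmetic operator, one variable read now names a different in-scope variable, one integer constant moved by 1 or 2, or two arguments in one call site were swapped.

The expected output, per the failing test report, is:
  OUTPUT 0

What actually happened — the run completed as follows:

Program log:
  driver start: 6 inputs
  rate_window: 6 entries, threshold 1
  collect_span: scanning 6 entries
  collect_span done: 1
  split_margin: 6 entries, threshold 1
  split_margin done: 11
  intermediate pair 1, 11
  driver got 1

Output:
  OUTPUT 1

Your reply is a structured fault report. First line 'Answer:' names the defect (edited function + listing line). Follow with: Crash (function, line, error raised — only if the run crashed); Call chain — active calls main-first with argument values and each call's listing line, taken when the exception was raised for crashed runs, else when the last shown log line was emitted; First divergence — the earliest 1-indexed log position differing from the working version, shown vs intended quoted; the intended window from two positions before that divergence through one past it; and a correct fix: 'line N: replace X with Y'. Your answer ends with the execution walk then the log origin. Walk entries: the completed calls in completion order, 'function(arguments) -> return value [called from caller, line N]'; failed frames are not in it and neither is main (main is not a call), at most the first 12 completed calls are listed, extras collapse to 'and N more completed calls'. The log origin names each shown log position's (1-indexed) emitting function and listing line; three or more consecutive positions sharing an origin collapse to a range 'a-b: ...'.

Answer: the defect is in rate_window at line 34.
Core observation: At log position 8 the runs split — shown 'driver got 1', but the working version logs 'driver got 0'.
Call chain: main.
First divergence: at position 8 the run shows 'driver got 1' where the working version logs 'driver got 0'.
Intended log window:
  6: split_margin done: 11
  7: intermediate pair 1, 11
  8: driver got 0
Execution walk:
  collect_span([1, 1, 4, 4, 1, 3]) -> 1  [called from rate_window, line 30]
  split_margin([1, 1, 4, 4, 1, 3], 1) -> 11  [called from rate_window, line 31]
  rate_window([1, 1, 4, 4, 1, 3], 1) -> 1  [called from main, line 40]
Log origin:
  1: emitted by main (line 39)
  2: emitted by rate_window (line 29)
  3: emitted by collect_span (line 2)
  4: emitted by collect_span (line 7)
  5: emitted by split_margin (line 11)
  6: emitted by split_margin (line 16)
  7: emitted by rate_window (line 32)
  8: emitted by main (line 41)
A correct fix: line 34: replace `step // step` with `step // span`.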